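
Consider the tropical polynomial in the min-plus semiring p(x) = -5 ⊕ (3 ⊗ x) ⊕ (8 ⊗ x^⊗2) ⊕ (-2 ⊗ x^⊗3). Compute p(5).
p(5) = -5

A tropical monomial a ⊗ x^⊗i evaluates to a + i · x. Evaluating each term at x = 5:
  Term 0 contributes -5 + 0 · 5 = -5
  Term 1 contributes 3 + 1 · 5 = 8
  Term 2 contributes 8 + 2 · 5 = 18
  Term 3 contributes -2 + 3 · 5 = 13
p(5) = ⊕ of these = min[-5, 8, 18, 13] = -5.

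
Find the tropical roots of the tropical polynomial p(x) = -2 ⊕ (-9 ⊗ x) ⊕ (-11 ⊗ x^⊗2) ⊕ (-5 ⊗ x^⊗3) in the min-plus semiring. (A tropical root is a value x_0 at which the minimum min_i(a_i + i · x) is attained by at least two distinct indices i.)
Roots: {-6, 2, 7}

Each tropical root is a break point of the lower envelope of the lines y = a_i + i · x (there are 4 lines, with slopes 0, 1, ..., 3). Only the lines that attain the minimum somewhere contribute to roots; other lines are dominated. Here the surviving (envelope) indices are i = 3, i = 2, i = 1, i = 0.
Intersections between consecutive envelope lines give the roots: for adjacent envelope indices i < j the intersection is x = (a_i − a_j) / (j − i). Reading off the sorted break points: {-6, 2, 7}.
Verification: at each break x_0, at least two indices attain the minimum of min_i(a_i + i · x_0).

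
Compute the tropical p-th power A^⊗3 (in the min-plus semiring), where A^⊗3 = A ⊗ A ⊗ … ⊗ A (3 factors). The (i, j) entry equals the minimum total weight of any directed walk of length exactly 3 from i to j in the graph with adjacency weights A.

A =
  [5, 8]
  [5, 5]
A^⊗3 =
  [15, 18]
  [15, 15]

Each entry (A^⊗3)_ij equals the minimum over all length-3 walks i = v_0 → v_1 → … → v_3 = j of Σ_t A[v_t][v_{t+1}]. For example, for (i, j) = (0, 1) we minimise over 4 possible intermediate vertex sequences; the minimum is 18, attained along the walk 0 → 0 → 0 → 1.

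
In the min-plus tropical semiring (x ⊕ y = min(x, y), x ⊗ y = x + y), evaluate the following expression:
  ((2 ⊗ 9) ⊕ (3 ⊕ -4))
((2 ⊗ 9) ⊕ (3 ⊕ -4)) = -4

Expand innermost to outermost. Recall ⊕ takes the minimum of its arguments and ⊗ takes their sum. Working out the expression ((2 ⊗ 9) ⊕ (3 ⊕ -4)) gives -4.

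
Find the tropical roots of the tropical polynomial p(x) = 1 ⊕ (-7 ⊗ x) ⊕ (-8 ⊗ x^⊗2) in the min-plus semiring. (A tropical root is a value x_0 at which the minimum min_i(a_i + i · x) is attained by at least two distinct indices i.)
Roots: {1, 8}

Each tropical root is a break point of the lower envelope of the lines y = a_i + i · x (there are 3 lines, with slopes 0, 1, ..., 2). Only the lines that attain the minimum somewhere contribute to roots; other lines are dominated. Here the surviving (envelope) indices are i = 2, i = 1, i = 0.
Intersections between consecutive envelope lines give the roots: for adjacent envelope indices i < j the intersection is x = (a_i − a_j) / (j − i). Reading off the sorted break points: {1, 8}.
Verification: at each break x_0, at least two indices attain the minimum of min_i(a_i + i · x_0).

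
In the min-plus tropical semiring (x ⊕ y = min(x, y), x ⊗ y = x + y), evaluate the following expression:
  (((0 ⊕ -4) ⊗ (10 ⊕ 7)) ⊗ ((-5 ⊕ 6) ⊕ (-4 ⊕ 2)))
(((0 ⊕ -4) ⊗ (10 ⊕ 7)) ⊗ ((-5 ⊕ 6) ⊕ (-4 ⊕ 2))) = -2

Expand innermost to outermost. Recall ⊕ takes the minimum of its arguments and ⊗ takes their sum. Working out the expression (((0 ⊕ -4) ⊗ (10 ⊕ 7)) ⊗ ((-5 ⊕ 6) ⊕ (-4 ⊕ 2))) gives -2.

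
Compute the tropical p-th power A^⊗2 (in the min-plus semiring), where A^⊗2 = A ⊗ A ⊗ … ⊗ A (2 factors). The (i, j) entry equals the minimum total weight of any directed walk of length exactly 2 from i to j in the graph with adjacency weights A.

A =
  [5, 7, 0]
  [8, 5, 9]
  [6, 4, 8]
A^⊗2 =
  [6, 4, 5]
  [13, 10, 8]
  [11, 9, 6]

Each entry (A^⊗2)_ij equals the minimum over all length-2 walks i = v_0 → v_1 → … → v_2 = j of Σ_t A[v_t][v_{t+1}]. For example, for (i, j) = (0, 2) we minimise over 3 possible intermediate vertex sequences; the minimum is 5, attained along the walk 0 → 0 → 2.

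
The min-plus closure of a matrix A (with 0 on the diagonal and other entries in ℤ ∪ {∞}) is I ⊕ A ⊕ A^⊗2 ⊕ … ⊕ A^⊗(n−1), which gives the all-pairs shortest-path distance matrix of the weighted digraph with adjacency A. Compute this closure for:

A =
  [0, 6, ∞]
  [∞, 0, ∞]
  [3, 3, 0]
Closure =
  [0, 6, ∞]
  [∞, 0, ∞]
  [3, 3, 0]

This is the Floyd-Warshall all-pairs shortest-path computation. For each intermediate vertex k = 0, 1, …, 2, update dist[i][j] ← min(dist[i][j], dist[i][k] + dist[k][j]). The final matrix gives, for each (i, j), the minimum total weight of any directed path from i to j (possibly empty when i = j).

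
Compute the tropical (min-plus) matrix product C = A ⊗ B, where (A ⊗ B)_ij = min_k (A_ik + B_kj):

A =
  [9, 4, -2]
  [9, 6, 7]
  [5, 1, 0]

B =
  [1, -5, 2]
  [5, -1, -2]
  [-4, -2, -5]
A ⊗ B =
  [-6, -4, -7]
  [3, 4, 2]
  [-4, -2, -5]

Apply the min-plus product entry-by-entry:
  C[0][0] = min over k of (A[0][0] + B[0][0] = 9 + 1 = 10, A[0][1] + B[1][0] = 4 + 5 = 9, A[0][2] + B[2][0] = -2 + -4 = -6) = -6 (attained at k = 2)
  C[0][1] = min over k of (A[0][0] + B[0][1] = 9 + -5 = 4, A[0][1] + B[1][1] = 4 + -1 = 3, A[0][2] + B[2][1] = -2 + -2 = -4) = -4 (attained at k = 2)
  C[0][2] = min over k of (A[0][0] + B[0][2] = 9 + 2 = 11, A[0][1] + B[1][2] = 4 + -2 = 2, A[0][2] + B[2][2] = -2 + -5 = -7) = -7 (attained at k = 2)
  C[1][0] = min over k of (A[1][0] + B[0][0] = 9 + 1 = 10, A[1][1] + B[1][0] = 6 + 5 = 11, A[1][2] + B[2][0] = 7 + -4 = 3) = 3 (attained at k = 2)
  C[1][1] = min over k of (A[1][0] + B[0][1] = 9 + -5 = 4, A[1][1] + B[1][1] = 6 + -1 = 5, A[1][2] + B[2][1] = 7 + -2 = 5) = 4 (attained at k = 0)
  C[1][2] = min over k of (A[1][0] + B[0][2] = 9 + 2 = 11, A[1][1] + B[1][2] = 6 + -2 = 4, A[1][2] + B[2][2] = 7 + -5 = 2) = 2 (attained at k = 2)
  C[2][0] = min over k of (A[2][0] + B[0][0] = 5 + 1 = 6, A[2][1] + B[1][0] = 1 + 5 = 6, A[2][2] + B[2][0] = 0 + -4 = -4) = -4 (attained at k = 2)
  C[2][1] = min over k of (A[2][0] + B[0][1] = 5 + -5 = 0, A[2][1] + B[1][1] = 1 + -1 = 0, A[2][2] + B[2][1] = 0 + -2 = -2) = -2 (attained at k = 2)
  C[2][2] = min over k of (A[2][0] + B[0][2] = 5 + 2 = 7, A[2][1] + B[1][2] = 1 + -2 = -1, A[2][2] + B[2][2] = 0 + -5 = -5) = -5 (attained at k = 2)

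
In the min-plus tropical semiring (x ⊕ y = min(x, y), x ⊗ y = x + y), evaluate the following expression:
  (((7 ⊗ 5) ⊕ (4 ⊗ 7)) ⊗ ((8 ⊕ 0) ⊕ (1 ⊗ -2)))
(((7 ⊗ 5) ⊕ (4 ⊗ 7)) ⊗ ((8 ⊕ 0) ⊕ (1 ⊗ -2))) = 10

Expand innermost to outermost. Recall ⊕ takes the minimum of its arguments and ⊗ takes their sum. Working out the expression (((7 ⊗ 5) ⊕ (4 ⊗ 7)) ⊗ ((8 ⊕ 0) ⊕ (1 ⊗ -2))) gives 10.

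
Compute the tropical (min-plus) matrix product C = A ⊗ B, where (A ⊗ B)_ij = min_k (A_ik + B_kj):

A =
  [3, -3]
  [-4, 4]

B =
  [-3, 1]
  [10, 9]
A ⊗ B =
  [0, 4]
  [-7, -3]

Apply the min-plus product entry-by-entry:
  C[0][0] = min over k of (A[0][0] + B[0][0] = 3 + -3 = 0, A[0][1] + B[1][0] = -3 + 10 = 7) = 0 (attained at k = 0)
  C[0][1] = min over k of (A[0][0] + B[0][1] = 3 + 1 = 4, A[0][1] + B[1][1] = -3 + 9 = 6) = 4 (attained at k = 0)
  C[1][0] = min over k of (A[1][0] + B[0][0] = -4 + -3 = -7, A[1][1] + B[1][0] = 4 + 10 = 14) = -7 (attained at k = 0)
  C[1][1] = min over k of (A[1][0] + B[0][1] = -4 + 1 = -3, A[1][1] + B[1][1] = 4 + 9 = 13) = -3 (attained at k = 0)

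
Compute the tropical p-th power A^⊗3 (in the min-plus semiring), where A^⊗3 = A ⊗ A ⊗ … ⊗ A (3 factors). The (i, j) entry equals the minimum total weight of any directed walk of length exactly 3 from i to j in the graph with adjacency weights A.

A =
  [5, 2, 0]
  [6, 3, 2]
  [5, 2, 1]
A^⊗3 =
  [6, 3, 2]
  [8, 5, 4]
  [7, 4, 3]

Each entry (A^⊗3)_ij equals the minimum over all length-3 walks i = v_0 → v_1 → … → v_3 = j of Σ_t A[v_t][v_{t+1}]. For example, for (i, j) = (0, 2) we minimise over 9 possible intermediate vertex sequences; the minimum is 2, attained along the walk 0 → 2 → 2 → 2.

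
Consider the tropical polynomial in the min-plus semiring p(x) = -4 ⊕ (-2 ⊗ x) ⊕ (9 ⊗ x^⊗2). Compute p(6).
p(6) = -4

A tropical monomial a ⊗ x^⊗i evaluates to a + i · x. Evaluating each term at x = 6:
  Term 0 contributes -4 + 0 · 6 = -4
  Term 1 contributes -2 + 1 · 6 = 4
  Term 2 contributes 9 + 2 · 6 = 21
p(6) = ⊕ of these = min[-4, 4, 21] = -4.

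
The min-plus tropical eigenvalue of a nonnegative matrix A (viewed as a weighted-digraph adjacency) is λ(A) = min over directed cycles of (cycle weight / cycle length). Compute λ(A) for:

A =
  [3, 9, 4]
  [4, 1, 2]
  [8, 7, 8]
λ(A) = 1

Enumerate directed cycles and compute their means (weight / length). Sample:
  cycle 0 → 0: weight = 3, length = 1, mean = 3/1 ≈ 3.000
  cycle 1 → 1: weight = 1, length = 1, mean = 1/1 ≈ 1.000
  cycle 2 → 2: weight = 8, length = 1, mean = 8/1 ≈ 8.000
  cycle 0 → 1 → 0: weight = 13, length = 2, mean = 13/2 ≈ 6.500
  cycle 0 → 2 → 0: weight = 12, length = 2, mean = 12/2 ≈ 6.000
  cycle 1 → 0 → 1: weight = 13, length = 2, mean = 13/2 ≈ 6.500
Minimum mean = 1.000, attained e.g. along the cycle 1 → 1 with weight 1 and length 1. So λ(A) = 1/1 = 1.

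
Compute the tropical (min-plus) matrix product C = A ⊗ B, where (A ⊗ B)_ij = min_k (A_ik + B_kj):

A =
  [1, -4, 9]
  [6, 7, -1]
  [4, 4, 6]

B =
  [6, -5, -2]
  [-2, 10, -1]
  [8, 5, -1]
A ⊗ B =
  [-6, -4, -5]
  [5, 1, -2]
  [2, -1, 2]

Apply the min-plus product entry-by-entry:
  C[0][0] = min over k of (A[0][0] + B[0][0] = 1 + 6 = 7, A[0][1] + B[1][0] = -4 + -2 = -6, A[0][2] + B[2][0] = 9 + 8 = 17) = -6 (attained at k = 1)
  C[0][1] = min over k of (A[0][0] + B[0][1] = 1 + -5 = -4, A[0][1] + B[1][1] = -4 + 10 = 6, A[0][2] + B[2][1] = 9 + 5 = 14) = -4 (attained at k = 0)
  C[0][2] = min over k of (A[0][0] + B[0][2] = 1 + -2 = -1, A[0][1] + B[1][2] = -4 + -1 = -5, A[0][2] + B[2][2] = 9 + -1 = 8) = -5 (attained at k = 1)
  C[1][0] = min over k of (A[1][0] + B[0][0] = 6 + 6 = 12, A[1][1] + B[1][0] = 7 + -2 = 5, A[1][2] + B[2][0] = -1 + 8 = 7) = 5 (attained at k = 1)
  C[1][1] = min over k of (A[1][0] + B[0][1] = 6 + -5 = 1, A[1][1] + B[1][1] = 7 + 10 = 17, A[1][2] + B[2][1] = -1 + 5 = 4) = 1 (attained at k = 0)
  C[1][2] = min over k of (A[1][0] + B[0][2] = 6 + -2 = 4, A[1][1] + B[1][2] = 7 + -1 = 6, A[1][2] + B[2][2] = -1 + -1 = -2) = -2 (attained at k = 2)
  C[2][0] = min over k of (A[2][0] + B[0][0] = 4 + 6 = 10, A[2][1] + B[1][0] = 4 + -2 = 2, A[2][2] + B[2][0] = 6 + 8 = 14) = 2 (attained at k = 1)
  C[2][1] = min over k of (A[2][0] + B[0][1] = 4 + -5 = -1, A[2][1] + B[1][1] = 4 + 10 = 14, A[2][2] + B[2][1] = 6 + 5 = 11) = -1 (attained at k = 0)
  C[2][2] = min over k of (A[2][0] + B[0][2] = 4 + -2 = 2, A[2][1] + B[1][2] = 4 + -1 = 3, A[2][2] + B[2][2] = 6 + -1 = 5) = 2 (attained at k = 0)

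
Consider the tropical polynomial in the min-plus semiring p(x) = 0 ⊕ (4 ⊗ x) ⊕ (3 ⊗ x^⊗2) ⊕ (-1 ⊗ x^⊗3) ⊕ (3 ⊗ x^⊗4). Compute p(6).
p(6) = 0

A tropical monomial a ⊗ x^⊗i evaluates to a + i · x. Evaluating each term at x = 6:
  Term 0 contributes 0 + 0 · 6 = 0
  Term 1 contributes 4 + 1 · 6 = 10
  Term 2 contributes 3 + 2 · 6 = 15
  Term 3 contributes -1 + 3 · 6 = 17
  Term 4 contributes 3 + 4 · 6 = 27
p(6) = ⊕ of these = min[0, 10, 15, 17, 27] = 0.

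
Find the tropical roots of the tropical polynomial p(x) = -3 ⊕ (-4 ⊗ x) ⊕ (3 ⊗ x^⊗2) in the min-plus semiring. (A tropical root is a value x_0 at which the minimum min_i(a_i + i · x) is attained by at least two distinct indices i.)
Roots: {-7, 1}

Each tropical root is a break point of the lower envelope of the lines y = a_i + i · x (there are 3 lines, with slopes 0, 1, ..., 2). Only the lines that attain the minimum somewhere contribute to roots; other lines are dominated. Here the surviving (envelope) indices are i = 2, i = 1, i = 0.
Intersections between consecutive envelope lines give the roots: for adjacent envelope indices i < j the intersection is x = (a_i − a_j) / (j − i). Reading off the sorted break points: {-7, 1}.
Verification: at each break x_0, at least two indices attain the minimum of min_i(a_i + i · x_0).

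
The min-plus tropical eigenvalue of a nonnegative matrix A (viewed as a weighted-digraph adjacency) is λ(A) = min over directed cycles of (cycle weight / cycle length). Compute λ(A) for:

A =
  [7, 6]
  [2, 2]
λ(A) = 2

Enumerate directed cycles and compute their means (weight / length). Sample:
  cycle 0 → 0: weight = 7, length = 1, mean = 7/1 ≈ 7.000
  cycle 1 → 1: weight = 2, length = 1, mean = 2/1 ≈ 2.000
  cycle 0 → 1 → 0: weight = 8, length = 2, mean = 8/2 ≈ 4.000
  cycle 1 → 0 → 1: weight = 8, length = 2, mean = 8/2 ≈ 4.000
Minimum mean = 2.000, attained e.g. along the cycle 1 → 1 with weight 2 and length 1. So λ(A) = 2/1 = 2.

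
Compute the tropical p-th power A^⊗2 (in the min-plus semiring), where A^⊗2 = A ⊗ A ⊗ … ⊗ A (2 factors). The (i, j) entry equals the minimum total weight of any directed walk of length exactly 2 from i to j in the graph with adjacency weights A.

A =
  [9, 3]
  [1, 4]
A^⊗2 =
  [4, 7]
  [5, 4]

Each entry (A^⊗2)_ij equals the minimum over all length-2 walks i = v_0 → v_1 → … → v_2 = j of Σ_t A[v_t][v_{t+1}]. For example, for (i, j) = (0, 1) we minimise over 2 possible intermediate vertex sequences; the minimum is 7, attained along the walk 0 → 1 → 1.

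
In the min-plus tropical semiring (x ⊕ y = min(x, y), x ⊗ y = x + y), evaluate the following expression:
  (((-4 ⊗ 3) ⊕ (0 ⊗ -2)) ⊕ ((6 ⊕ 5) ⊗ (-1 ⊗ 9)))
(((-4 ⊗ 3) ⊕ (0 ⊗ -2)) ⊕ ((6 ⊕ 5) ⊗ (-1 ⊗ 9))) = -2

Expand innermost to outermost. Recall ⊕ takes the minimum of its arguments and ⊗ takes their sum. Working out the expression (((-4 ⊗ 3) ⊕ (0 ⊗ -2)) ⊕ ((6 ⊕ 5) ⊗ (-1 ⊗ 9))) gives -2.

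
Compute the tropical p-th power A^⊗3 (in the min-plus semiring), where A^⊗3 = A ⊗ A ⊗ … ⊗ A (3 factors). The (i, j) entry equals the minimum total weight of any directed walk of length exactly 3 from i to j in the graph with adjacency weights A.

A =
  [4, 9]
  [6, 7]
A^⊗3 =
  [12, 17]
  [14, 19]

Each entry (A^⊗3)_ij equals the minimum over all length-3 walks i = v_0 → v_1 → … → v_3 = j of Σ_t A[v_t][v_{t+1}]. For example, for (i, j) = (0, 1) we minimise over 4 possible intermediate vertex sequences; the minimum is 17, attained along the walk 0 → 0 → 0 → 1.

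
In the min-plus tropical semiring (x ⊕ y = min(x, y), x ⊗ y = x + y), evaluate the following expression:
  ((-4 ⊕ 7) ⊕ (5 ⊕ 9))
((-4 ⊕ 7) ⊕ (5 ⊕ 9)) = -4

Expand innermost to outermost. Recall ⊕ takes the minimum of its arguments and ⊗ takes their sum. Working out the expression ((-4 ⊕ 7) ⊕ (5 ⊕ 9)) gives -4.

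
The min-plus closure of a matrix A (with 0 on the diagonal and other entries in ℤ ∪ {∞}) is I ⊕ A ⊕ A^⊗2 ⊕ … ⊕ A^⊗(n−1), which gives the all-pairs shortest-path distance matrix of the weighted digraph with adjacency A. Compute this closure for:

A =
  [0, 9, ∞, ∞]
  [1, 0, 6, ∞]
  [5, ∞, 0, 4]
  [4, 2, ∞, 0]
Closure =
  [0, 9, 15, 19]
  [1, 0, 6, 10]
  [5, 6, 0, 4]
  [3, 2, 8, 0]

This is the Floyd-Warshall all-pairs shortest-path computation. For each intermediate vertex k = 0, 1, …, 3, update dist[i][j] ← min(dist[i][j], dist[i][k] + dist[k][j]). The final matrix gives, for each (i, j), the minimum total weight of any directed path from i to j (possibly empty when i = j).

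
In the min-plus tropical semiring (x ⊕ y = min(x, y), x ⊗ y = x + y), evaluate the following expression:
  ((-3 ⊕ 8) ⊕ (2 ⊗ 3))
((-3 ⊕ 8) ⊕ (2 ⊗ 3)) = -3

Expand innermost to outermost. Recall ⊕ takes the minimum of its arguments and ⊗ takes their sum. Working out the expression ((-3 ⊕ 8) ⊕ (2 ⊗ 3)) gives -3.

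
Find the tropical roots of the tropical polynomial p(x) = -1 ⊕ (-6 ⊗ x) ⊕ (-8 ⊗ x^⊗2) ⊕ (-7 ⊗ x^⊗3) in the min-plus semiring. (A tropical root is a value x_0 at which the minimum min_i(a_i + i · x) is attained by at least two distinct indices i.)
Roots: {-1, 2, 5}

Each tropical root is a break point of the lower envelope of the lines y = a_i + i · x (there are 4 lines, with slopes 0, 1, ..., 3). Only the lines that attain the minimum somewhere contribute to roots; other lines are dominated. Here the surviving (envelope) indices are i = 3, i = 2, i = 1, i = 0.
Intersections between consecutive envelope lines give the roots: for adjacent envelope indices i < j the intersection is x = (a_i − a_j) / (j − i). Reading off the sorted break points: {-1, 2, 5}.
Verification: at each break x_0, at least two indices attain the minimum of min_i(a_i + i · x_0).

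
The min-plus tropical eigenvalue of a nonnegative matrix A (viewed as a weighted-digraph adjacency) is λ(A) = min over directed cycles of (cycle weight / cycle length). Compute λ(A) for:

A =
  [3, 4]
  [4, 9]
λ(A) = 3

Enumerate directed cycles and compute their means (weight / length). Sample:
  cycle 0 → 0: weight = 3, length = 1, mean = 3/1 ≈ 3.000
  cycle 1 → 1: weight = 9, length = 1, mean = 9/1 ≈ 9.000
  cycle 0 → 1 → 0: weight = 8, length = 2, mean = 8/2 ≈ 4.000
  cycle 1 → 0 → 1: weight = 8, length = 2, mean = 8/2 ≈ 4.000
Minimum mean = 3.000, attained e.g. along the cycle 0 → 0 with weight 3 and length 1. So λ(A) = 3/1 = 3.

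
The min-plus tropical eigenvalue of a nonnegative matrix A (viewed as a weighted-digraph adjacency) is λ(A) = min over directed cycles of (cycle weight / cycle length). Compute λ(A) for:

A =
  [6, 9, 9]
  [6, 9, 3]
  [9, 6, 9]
λ(A) = 9/2

Enumerate directed cycles and compute their means (weight / length). Sample:
  cycle 0 → 0: weight = 6, length = 1, mean = 6/1 ≈ 6.000
  cycle 1 → 1: weight = 9, length = 1, mean = 9/1 ≈ 9.000
  cycle 2 → 2: weight = 9, length = 1, mean = 9/1 ≈ 9.000
  cycle 0 → 1 → 0: weight = 15, length = 2, mean = 15/2 ≈ 7.500
  cycle 0 → 2 → 0: weight = 18, length = 2, mean = 18/2 ≈ 9.000
  cycle 1 → 0 → 1: weight = 15, length = 2, mean = 15/2 ≈ 7.500
Minimum mean = 4.500, attained e.g. along the cycle 1 → 2 → 1 with weight 9 and length 2. So λ(A) = 9/2 = 9/2.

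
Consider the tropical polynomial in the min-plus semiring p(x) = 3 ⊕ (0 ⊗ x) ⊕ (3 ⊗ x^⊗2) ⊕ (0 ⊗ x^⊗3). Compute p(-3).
p(-3) = -9

A tropical monomial a ⊗ x^⊗i evaluates to a + i · x. Evaluating each term at x = -3:
  Term 0 contributes 3 + 0 · -3 = 3
  Term 1 contributes 0 + 1 · -3 = -3
  Term 2 contributes 3 + 2 · -3 = -3
  Term 3 contributes 0 + 3 · -3 = -9
p(-3) = ⊕ of these = min[3, -3, -3, -9] = -9.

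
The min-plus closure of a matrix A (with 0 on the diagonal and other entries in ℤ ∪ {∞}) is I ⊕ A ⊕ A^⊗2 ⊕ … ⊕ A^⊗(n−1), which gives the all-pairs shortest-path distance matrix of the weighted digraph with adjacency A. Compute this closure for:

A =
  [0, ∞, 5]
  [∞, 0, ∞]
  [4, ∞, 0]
Closure =
  [0, ∞, 5]
  [∞, 0, ∞]
  [4, ∞, 0]

This is the Floyd-Warshall all-pairs shortest-path computation. For each intermediate vertex k = 0, 1, …, 2, update dist[i][j] ← min(dist[i][j], dist[i][k] + dist[k][j]). The final matrix gives, for each (i, j), the minimum total weight of any directed path from i to j (possibly empty when i = j).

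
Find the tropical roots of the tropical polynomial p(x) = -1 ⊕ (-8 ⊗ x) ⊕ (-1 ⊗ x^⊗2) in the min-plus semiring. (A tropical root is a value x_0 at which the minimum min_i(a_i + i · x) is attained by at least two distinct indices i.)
Roots: {-7, 7}

Each tropical root is a break point of the lower envelope of the lines y = a_i + i · x (there are 3 lines, with slopes 0, 1, ..., 2). Only the lines that attain the minimum somewhere contribute to roots; other lines are dominated. Here the surviving (envelope) indices are i = 2, i = 1, i = 0.
Intersections between consecutive envelope lines give the roots: for adjacent envelope indices i < j the intersection is x = (a_i − a_j) / (j − i). Reading off the sorted break points: {-7, 7}.
Verification: at each break x_0, at least two indices attain the minimum of min_i(a_i + i · x_0).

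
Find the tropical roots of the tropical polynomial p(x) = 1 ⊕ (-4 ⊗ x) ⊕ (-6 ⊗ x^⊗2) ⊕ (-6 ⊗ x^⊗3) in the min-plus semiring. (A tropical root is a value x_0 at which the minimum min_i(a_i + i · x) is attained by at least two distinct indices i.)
Roots: {0, 2, 5}

Each tropical root is a break point of the lower envelope of the lines y = a_i + i · x (there are 4 lines, with slopes 0, 1, ..., 3). Only the lines that attain the minimum somewhere contribute to roots; other lines are dominated. Here the surviving (envelope) indices are i = 3, i = 2, i = 1, i = 0.
Intersections between consecutive envelope lines give the roots: for adjacent envelope indices i < j the intersection is x = (a_i − a_j) / (j − i). Reading off the sorted break points: {0, 2, 5}.
Verification: at each break x_0, at least two indices attain the minimum of min_i(a_i + i · x_0).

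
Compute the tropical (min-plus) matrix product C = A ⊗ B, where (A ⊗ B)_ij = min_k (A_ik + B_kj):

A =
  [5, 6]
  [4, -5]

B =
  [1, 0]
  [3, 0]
A ⊗ B =
  [6, 5]
  [-2, -5]

Apply the min-plus product entry-by-entry:
  C[0][0] = min over k of (A[0][0] + B[0][0] = 5 + 1 = 6, A[0][1] + B[1][0] = 6 + 3 = 9) = 6 (attained at k = 0)
  C[0][1] = min over k of (A[0][0] + B[0][1] = 5 + 0 = 5, A[0][1] + B[1][1] = 6 + 0 = 6) = 5 (attained at k = 0)
  C[1][0] = min over k of (A[1][0] + B[0][0] = 4 + 1 = 5, A[1][1] + B[1][0] = -5 + 3 = -2) = -2 (attained at k = 1)
  C[1][1] = min over k of (A[1][0] + B[0][1] = 4 + 0 = 4, A[1][1] + B[1][1] = -5 + 0 = -5) = -5 (attained at k = 1)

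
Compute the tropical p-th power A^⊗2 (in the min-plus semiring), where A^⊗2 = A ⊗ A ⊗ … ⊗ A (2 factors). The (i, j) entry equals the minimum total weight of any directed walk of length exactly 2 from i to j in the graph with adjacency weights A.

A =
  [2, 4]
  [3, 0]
A^⊗2 =
  [4, 4]
  [3, 0]

Each entry (A^⊗2)_ij equals the minimum over all length-2 walks i = v_0 → v_1 → … → v_2 = j of Σ_t A[v_t][v_{t+1}]. For example, for (i, j) = (0, 1) we minimise over 2 possible intermediate vertex sequences; the minimum is 4, attained along the walk 0 → 1 → 1.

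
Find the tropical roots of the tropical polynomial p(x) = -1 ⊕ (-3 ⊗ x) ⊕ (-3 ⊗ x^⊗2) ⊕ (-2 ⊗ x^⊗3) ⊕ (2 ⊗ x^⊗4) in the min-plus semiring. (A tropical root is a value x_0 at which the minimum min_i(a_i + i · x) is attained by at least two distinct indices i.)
Roots: {-4, -1, 0, 2}

Each tropical root is a break point of the lower envelope of the lines y = a_i + i · x (there are 5 lines, with slopes 0, 1, ..., 4). Only the lines that attain the minimum somewhere contribute to roots; other lines are dominated. Here the surviving (envelope) indices are i = 4, i = 3, i = 2, i = 1, i = 0.
Intersections between consecutive envelope lines give the roots: for adjacent envelope indices i < j the intersection is x = (a_i − a_j) / (j − i). Reading off the sorted break points: {-4, -1, 0, 2}.
Verification: at each break x_0, at least two indices attain the minimum of min_i(a_i + i · x_0).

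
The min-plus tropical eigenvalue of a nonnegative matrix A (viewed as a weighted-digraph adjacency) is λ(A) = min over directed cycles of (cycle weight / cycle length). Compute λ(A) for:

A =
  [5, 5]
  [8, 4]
λ(A) = 4

Enumerate directed cycles and compute their means (weight / length). Sample:
  cycle 0 → 0: weight = 5, length = 1, mean = 5/1 ≈ 5.000
  cycle 1 → 1: weight = 4, length = 1, mean = 4/1 ≈ 4.000
  cycle 0 → 1 → 0: weight = 13, length = 2, mean = 13/2 ≈ 6.500
  cycle 1 → 0 → 1: weight = 13, length = 2, mean = 13/2 ≈ 6.500
Minimum mean = 4.000, attained e.g. along the cycle 1 → 1 with weight 4 and length 1. So λ(A) = 4/1 = 4.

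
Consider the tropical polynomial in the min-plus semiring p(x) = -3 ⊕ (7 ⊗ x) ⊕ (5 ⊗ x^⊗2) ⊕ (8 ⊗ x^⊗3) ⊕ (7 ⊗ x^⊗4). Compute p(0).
p(0) = -3

A tropical monomial a ⊗ x^⊗i evaluates to a + i · x. Evaluating each term at x = 0:
  Term 0 contributes -3 + 0 · 0 = -3
  Term 1 contributes 7 + 1 · 0 = 7
  Term 2 contributes 5 + 2 · 0 = 5
  Term 3 contributes 8 + 3 · 0 = 8
  Term 4 contributes 7 + 4 · 0 = 7
p(0) = ⊕ of these = min[-3, 7, 5, 8, 7] = -3.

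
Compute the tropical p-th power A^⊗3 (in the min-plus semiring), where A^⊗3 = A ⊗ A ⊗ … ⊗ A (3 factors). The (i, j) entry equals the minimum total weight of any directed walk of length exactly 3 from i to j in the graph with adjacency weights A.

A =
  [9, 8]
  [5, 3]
A^⊗3 =
  [16, 14]
  [11, 9]

Each entry (A^⊗3)_ij equals the minimum over all length-3 walks i = v_0 → v_1 → … → v_3 = j of Σ_t A[v_t][v_{t+1}]. For example, for (i, j) = (0, 1) we minimise over 4 possible intermediate vertex sequences; the minimum is 14, attained along the walk 0 → 1 → 1 → 1.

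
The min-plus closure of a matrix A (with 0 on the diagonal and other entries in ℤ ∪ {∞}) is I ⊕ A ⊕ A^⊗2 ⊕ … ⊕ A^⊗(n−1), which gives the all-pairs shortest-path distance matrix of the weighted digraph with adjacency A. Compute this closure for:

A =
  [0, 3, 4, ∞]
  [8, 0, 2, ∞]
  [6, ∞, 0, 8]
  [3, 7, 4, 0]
Closure =
  [0, 3, 4, 12]
  [8, 0, 2, 10]
  [6, 9, 0, 8]
  [3, 6, 4, 0]

This is the Floyd-Warshall all-pairs shortest-path computation. For each intermediate vertex k = 0, 1, …, 3, update dist[i][j] ← min(dist[i][j], dist[i][k] + dist[k][j]). The final matrix gives, for each (i, j), the minimum total weight of any directed path from i to j (possibly empty when i = j).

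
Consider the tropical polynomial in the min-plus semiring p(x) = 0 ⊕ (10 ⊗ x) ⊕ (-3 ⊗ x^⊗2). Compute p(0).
p(0) = -3

A tropical monomial a ⊗ x^⊗i evaluates to a + i · x. Evaluating each term at x = 0:
  Term 0 contributes 0 + 0 · 0 = 0
  Term 1 contributes 10 + 1 · 0 = 10
  Term 2 contributes -3 + 2 · 0 = -3
p(0) = ⊕ of these = min[0, 10, -3] = -3.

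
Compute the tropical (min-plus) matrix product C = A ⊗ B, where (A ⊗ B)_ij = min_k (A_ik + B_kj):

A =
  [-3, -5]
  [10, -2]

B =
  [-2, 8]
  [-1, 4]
A ⊗ B =
  [-6, -1]
  [-3, 2]

Apply the min-plus product entry-by-entry:
  C[0][0] = min over k of (A[0][0] + B[0][0] = -3 + -2 = -5, A[0][1] + B[1][0] = -5 + -1 = -6) = -6 (attained at k = 1)
  C[0][1] = min over k of (A[0][0] + B[0][1] = -3 + 8 = 5, A[0][1] + B[1][1] = -5 + 4 = -1) = -1 (attained at k = 1)
  C[1][0] = min over k of (A[1][0] + B[0][0] = 10 + -2 = 8, A[1][1] + B[1][0] = -2 + -1 = -3) = -3 (attained at k = 1)
  C[1][1] = min over k of (A[1][0] + B[0][1] = 10 + 8 = 18, A[1][1] + B[1][1] = -2 + 4 = 2) = 2 (attained at k = 1)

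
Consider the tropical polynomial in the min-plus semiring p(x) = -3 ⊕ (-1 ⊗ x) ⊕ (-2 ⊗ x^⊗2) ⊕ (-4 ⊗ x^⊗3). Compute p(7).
p(7) = -3

A tropical monomial a ⊗ x^⊗i evaluates to a + i · x. Evaluating each term at x = 7:
  Term 0 contributes -3 + 0 · 7 = -3
  Term 1 contributes -1 + 1 · 7 = 6
  Term 2 contributes -2 + 2 · 7 = 12
  Term 3 contributes -4 + 3 · 7 = 17
p(7) = ⊕ of these = min[-3, 6, 12, 17] = -3.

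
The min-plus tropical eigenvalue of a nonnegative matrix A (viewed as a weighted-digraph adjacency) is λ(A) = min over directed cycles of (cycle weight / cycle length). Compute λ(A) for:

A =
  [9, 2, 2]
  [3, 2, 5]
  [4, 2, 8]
λ(A) = 2

Enumerate directed cycles and compute their means (weight / length). Sample:
  cycle 0 → 0: weight = 9, length = 1, mean = 9/1 ≈ 9.000
  cycle 1 → 1: weight = 2, length = 1, mean = 2/1 ≈ 2.000
  cycle 2 → 2: weight = 8, length = 1, mean = 8/1 ≈ 8.000
  cycle 0 → 1 → 0: weight = 5, length = 2, mean = 5/2 ≈ 2.500
  cycle 0 → 2 → 0: weight = 6, length = 2, mean = 6/2 ≈ 3.000
  cycle 1 → 0 → 1: weight = 5, length = 2, mean = 5/2 ≈ 2.500
Minimum mean = 2.000, attained e.g. along the cycle 1 → 1 with weight 2 and length 1. So λ(A) = 2/1 = 2.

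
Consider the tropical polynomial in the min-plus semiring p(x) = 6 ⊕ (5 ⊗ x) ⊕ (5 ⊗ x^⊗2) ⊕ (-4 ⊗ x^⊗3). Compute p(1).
p(1) = -1

A tropical monomial a ⊗ x^⊗i evaluates to a + i · x. Evaluating each term at x = 1:
  Term 0 contributes 6 + 0 · 1 = 6
  Term 1 contributes 5 + 1 · 1 = 6
  Term 2 contributes 5 + 2 · 1 = 7
  Term 3 contributes -4 + 3 · 1 = -1
p(1) = ⊕ of these = min[6, 6, 7, -1] = -1.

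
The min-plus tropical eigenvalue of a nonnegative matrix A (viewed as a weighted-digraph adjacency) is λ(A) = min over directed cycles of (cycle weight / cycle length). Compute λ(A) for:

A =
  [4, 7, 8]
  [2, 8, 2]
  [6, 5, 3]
λ(A) = 3

Enumerate directed cycles and compute their means (weight / length). Sample:
  cycle 0 → 0: weight = 4, length = 1, mean = 4/1 ≈ 4.000
  cycle 1 → 1: weight = 8, length = 1, mean = 8/1 ≈ 8.000
  cycle 2 → 2: weight = 3, length = 1, mean = 3/1 ≈ 3.000
  cycle 0 → 1 → 0: weight = 9, length = 2, mean = 9/2 ≈ 4.500
  cycle 0 → 2 → 0: weight = 14, length = 2, mean = 14/2 ≈ 7.000
  cycle 1 → 0 → 1: weight = 9, length = 2, mean = 9/2 ≈ 4.500
Minimum mean = 3.000, attained e.g. along the cycle 2 → 2 with weight 3 and length 1. So λ(A) = 3/1 = 3.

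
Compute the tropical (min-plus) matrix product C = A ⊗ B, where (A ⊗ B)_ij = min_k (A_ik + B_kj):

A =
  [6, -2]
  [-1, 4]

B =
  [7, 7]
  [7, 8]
A ⊗ B =
  [5, 6]
  [6, 6]

Apply the min-plus product entry-by-entry:
  C[0][0] = min over k of (A[0][0] + B[0][0] = 6 + 7 = 13, A[0][1] + B[1][0] = -2 + 7 = 5) = 5 (attained at k = 1)
  C[0][1] = min over k of (A[0][0] + B[0][1] = 6 + 7 = 13, A[0][1] + B[1][1] = -2 + 8 = 6) = 6 (attained at k = 1)
  C[1][0] = min over k of (A[1][0] + B[0][0] = -1 + 7 = 6, A[1][1] + B[1][0] = 4 + 7 = 11) = 6 (attained at k = 0)
  C[1][1] = min over k of (A[1][0] + B[0][1] = -1 + 7 = 6, A[1][1] + B[1][1] = 4 + 8 = 12) = 6 (attained at k = 0)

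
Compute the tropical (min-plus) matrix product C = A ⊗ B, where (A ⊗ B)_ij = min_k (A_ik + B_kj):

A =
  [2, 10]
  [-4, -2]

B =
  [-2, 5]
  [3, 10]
A ⊗ B =
  [0, 7]
  [-6, 1]

Apply the min-plus product entry-by-entry:
  C[0][0] = min over k of (A[0][0] + B[0][0] = 2 + -2 = 0, A[0][1] + B[1][0] = 10 + 3 = 13) = 0 (attained at k = 0)
  C[0][1] = min over k of (A[0][0] + B[0][1] = 2 + 5 = 7, A[0][1] + B[1][1] = 10 + 10 = 20) = 7 (attained at k = 0)
  C[1][0] = min over k of (A[1][0] + B[0][0] = -4 + -2 = -6, A[1][1] + B[1][0] = -2 + 3 = 1) = -6 (attained at k = 0)
  C[1][1] = min over k of (A[1][0] + B[0][1] = -4 + 5 = 1, A[1][1] + B[1][1] = -2 + 10 = 8) = 1 (attained at k = 0)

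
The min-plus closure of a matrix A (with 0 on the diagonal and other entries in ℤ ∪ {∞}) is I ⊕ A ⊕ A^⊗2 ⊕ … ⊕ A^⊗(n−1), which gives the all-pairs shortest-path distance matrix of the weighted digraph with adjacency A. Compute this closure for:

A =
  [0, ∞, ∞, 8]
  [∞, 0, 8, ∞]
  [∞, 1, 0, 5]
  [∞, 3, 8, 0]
Closure =
  [0, 11, 16, 8]
  [∞, 0, 8, 13]
  [∞, 1, 0, 5]
  [∞, 3, 8, 0]

This is the Floyd-Warshall all-pairs shortest-path computation. For each intermediate vertex k = 0, 1, …, 3, update dist[i][j] ← min(dist[i][j], dist[i][k] + dist[k][j]). The final matrix gives, for each (i, j), the minimum total weight of any directed path from i to j (possibly empty when i = j).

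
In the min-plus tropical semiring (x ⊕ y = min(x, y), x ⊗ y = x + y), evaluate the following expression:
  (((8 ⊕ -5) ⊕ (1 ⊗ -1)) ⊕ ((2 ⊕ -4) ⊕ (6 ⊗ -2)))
(((8 ⊕ -5) ⊕ (1 ⊗ -1)) ⊕ ((2 ⊕ -4) ⊕ (6 ⊗ -2))) = -5

Expand innermost to outermost. Recall ⊕ takes the minimum of its arguments and ⊗ takes their sum. Working out the expression (((8 ⊕ -5) ⊕ (1 ⊗ -1)) ⊕ ((2 ⊕ -4) ⊕ (6 ⊗ -2))) gives -5.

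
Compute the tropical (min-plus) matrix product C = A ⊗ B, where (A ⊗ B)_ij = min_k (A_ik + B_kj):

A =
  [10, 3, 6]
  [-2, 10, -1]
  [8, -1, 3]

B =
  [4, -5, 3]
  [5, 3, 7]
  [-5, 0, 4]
A ⊗ B =
  [1, 5, 10]
  [-6, -7, 1]
  [-2, 2, 6]

Apply the min-plus product entry-by-entry:
  C[0][0] = min over k of (A[0][0] + B[0][0] = 10 + 4 = 14, A[0][1] + B[1][0] = 3 + 5 = 8, A[0][2] + B[2][0] = 6 + -5 = 1) = 1 (attained at k = 2)
  C[0][1] = min over k of (A[0][0] + B[0][1] = 10 + -5 = 5, A[0][1] + B[1][1] = 3 + 3 = 6, A[0][2] + B[2][1] = 6 + 0 = 6) = 5 (attained at k = 0)
  C[0][2] = min over k of (A[0][0] + B[0][2] = 10 + 3 = 13, A[0][1] + B[1][2] = 3 + 7 = 10, A[0][2] + B[2][2] = 6 + 4 = 10) = 10 (attained at k = 1)
  C[1][0] = min over k of (A[1][0] + B[0][0] = -2 + 4 = 2, A[1][1] + B[1][0] = 10 + 5 = 15, A[1][2] + B[2][0] = -1 + -5 = -6) = -6 (attained at k = 2)
  C[1][1] = min over k of (A[1][0] + B[0][1] = -2 + -5 = -7, A[1][1] + B[1][1] = 10 + 3 = 13, A[1][2] + B[2][1] = -1 + 0 = -1) = -7 (attained at k = 0)
  C[1][2] = min over k of (A[1][0] + B[0][2] = -2 + 3 = 1, A[1][1] + B[1][2] = 10 + 7 = 17, A[1][2] + B[2][2] = -1 + 4 = 3) = 1 (attained at k = 0)
  C[2][0] = min over k of (A[2][0] + B[0][0] = 8 + 4 = 12, A[2][1] + B[1][0] = -1 + 5 = 4, A[2][2] + B[2][0] = 3 + -5 = -2) = -2 (attained at k = 2)
  C[2][1] = min over k of (A[2][0] + B[0][1] = 8 + -5 = 3, A[2][1] + B[1][1] = -1 + 3 = 2, A[2][2] + B[2][1] = 3 + 0 = 3) = 2 (attained at k = 1)
  C[2][2] = min over k of (A[2][0] + B[0][2] = 8 + 3 = 11, A[2][1] + B[1][2] = -1 + 7 = 6, A[2][2] + B[2][2] = 3 + 4 = 7) = 6 (attained at k = 1)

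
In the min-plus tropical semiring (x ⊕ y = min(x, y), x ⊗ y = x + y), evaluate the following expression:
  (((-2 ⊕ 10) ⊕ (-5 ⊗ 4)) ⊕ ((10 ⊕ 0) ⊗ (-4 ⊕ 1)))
(((-2 ⊕ 10) ⊕ (-5 ⊗ 4)) ⊕ ((10 ⊕ 0) ⊗ (-4 ⊕ 1))) = -4

Expand innermost to outermost. Recall ⊕ takes the minimum of its arguments and ⊗ takes their sum. Working out the expression (((-2 ⊕ 10) ⊕ (-5 ⊗ 4)) ⊕ ((10 ⊕ 0) ⊗ (-4 ⊕ 1))) gives -4.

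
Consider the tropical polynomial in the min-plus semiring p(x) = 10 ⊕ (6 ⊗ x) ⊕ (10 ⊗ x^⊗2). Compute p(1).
p(1) = 7

A tropical monomial a ⊗ x^⊗i evaluates to a + i · x. Evaluating each term at x = 1:
  Term 0 contributes 10 + 0 · 1 = 10
  Term 1 contributes 6 + 1 · 1 = 7
  Term 2 contributes 10 + 2 · 1 = 12
p(1) = ⊕ of these = min[10, 7, 12] = 7.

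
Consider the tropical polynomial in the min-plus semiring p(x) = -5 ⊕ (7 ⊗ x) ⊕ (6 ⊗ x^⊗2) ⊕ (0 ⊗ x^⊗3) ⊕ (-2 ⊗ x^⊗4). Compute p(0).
p(0) = -5

A tropical monomial a ⊗ x^⊗i evaluates to a + i · x. Evaluating each term at x = 0:
  Term 0 contributes -5 + 0 · 0 = -5
  Term 1 contributes 7 + 1 · 0 = 7
  Term 2 contributes 6 + 2 · 0 = 6
  Term 3 contributes 0 + 3 · 0 = 0
  Term 4 contributes -2 + 4 · 0 = -2
p(0) = ⊕ of these = min[-5, 7, 6, 0, -2] = -5.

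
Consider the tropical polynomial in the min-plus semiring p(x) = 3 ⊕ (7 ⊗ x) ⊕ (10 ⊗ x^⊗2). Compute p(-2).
p(-2) = 3

A tropical monomial a ⊗ x^⊗i evaluates to a + i · x. Evaluating each term at x = -2:
  Term 0 contributes 3 + 0 · -2 = 3
  Term 1 contributes 7 + 1 · -2 = 5
  Term 2 contributes 10 + 2 · -2 = 6
p(-2) = ⊕ of these = min[3, 5, 6] = 3.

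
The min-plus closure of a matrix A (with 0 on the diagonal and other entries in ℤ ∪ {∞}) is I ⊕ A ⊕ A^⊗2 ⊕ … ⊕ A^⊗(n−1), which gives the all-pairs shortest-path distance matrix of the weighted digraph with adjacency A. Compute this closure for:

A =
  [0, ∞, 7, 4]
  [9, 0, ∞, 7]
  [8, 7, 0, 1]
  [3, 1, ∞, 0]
Closure =
  [0, 5, 7, 4]
  [9, 0, 16, 7]
  [4, 2, 0, 1]
  [3, 1, 10, 0]

This is the Floyd-Warshall all-pairs shortest-path computation. For each intermediate vertex k = 0, 1, …, 3, update dist[i][j] ← min(dist[i][j], dist[i][k] + dist[k][j]). The final matrix gives, for each (i, j), the minimum total weight of any directed path from i to j (possibly empty when i = j).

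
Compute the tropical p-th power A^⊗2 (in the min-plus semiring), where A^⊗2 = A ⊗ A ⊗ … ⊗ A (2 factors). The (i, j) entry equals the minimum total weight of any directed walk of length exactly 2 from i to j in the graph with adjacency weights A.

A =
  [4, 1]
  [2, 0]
A^⊗2 =
  [3, 1]
  [2, 0]

Each entry (A^⊗2)_ij equals the minimum over all length-2 walks i = v_0 → v_1 → … → v_2 = j of Σ_t A[v_t][v_{t+1}]. For example, for (i, j) = (0, 1) we minimise over 2 possible intermediate vertex sequences; the minimum is 1, attained along the walk 0 → 1 → 1.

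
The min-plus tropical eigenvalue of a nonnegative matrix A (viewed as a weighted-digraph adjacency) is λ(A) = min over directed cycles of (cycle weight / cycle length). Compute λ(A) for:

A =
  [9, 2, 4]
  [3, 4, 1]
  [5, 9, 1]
λ(A) = 1

Enumerate directed cycles and compute their means (weight / length). Sample:
  cycle 0 → 0: weight = 9, length = 1, mean = 9/1 ≈ 9.000
  cycle 1 → 1: weight = 4, length = 1, mean = 4/1 ≈ 4.000
  cycle 2 → 2: weight = 1, length = 1, mean = 1/1 ≈ 1.000
  cycle 0 → 1 → 0: weight = 5, length = 2, mean = 5/2 ≈ 2.500
  cycle 0 → 2 → 0: weight = 9, length = 2, mean = 9/2 ≈ 4.500
  cycle 1 → 0 → 1: weight = 5, length = 2, mean = 5/2 ≈ 2.500
Minimum mean = 1.000, attained e.g. along the cycle 2 → 2 with weight 1 and length 1. So λ(A) = 1/1 = 1.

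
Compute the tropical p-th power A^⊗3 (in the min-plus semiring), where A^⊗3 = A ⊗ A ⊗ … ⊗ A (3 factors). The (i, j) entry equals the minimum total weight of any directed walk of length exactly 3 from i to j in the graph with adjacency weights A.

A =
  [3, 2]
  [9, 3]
A^⊗3 =
  [9, 8]
  [15, 9]

Each entry (A^⊗3)_ij equals the minimum over all length-3 walks i = v_0 → v_1 → … → v_3 = j of Σ_t A[v_t][v_{t+1}]. For example, for (i, j) = (0, 1) we minimise over 4 possible intermediate vertex sequences; the minimum is 8, attained along the walk 0 → 0 → 0 → 1.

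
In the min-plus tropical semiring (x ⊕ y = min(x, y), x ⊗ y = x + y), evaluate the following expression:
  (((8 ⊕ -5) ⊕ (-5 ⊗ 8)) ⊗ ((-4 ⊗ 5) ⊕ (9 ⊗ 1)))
(((8 ⊕ -5) ⊕ (-5 ⊗ 8)) ⊗ ((-4 ⊗ 5) ⊕ (9 ⊗ 1))) = -4

Expand innermost to outermost. Recall ⊕ takes the minimum of its arguments and ⊗ takes their sum. Working out the expression (((8 ⊕ -5) ⊕ (-5 ⊗ 8)) ⊗ ((-4 ⊗ 5) ⊕ (9 ⊗ 1))) gives -4.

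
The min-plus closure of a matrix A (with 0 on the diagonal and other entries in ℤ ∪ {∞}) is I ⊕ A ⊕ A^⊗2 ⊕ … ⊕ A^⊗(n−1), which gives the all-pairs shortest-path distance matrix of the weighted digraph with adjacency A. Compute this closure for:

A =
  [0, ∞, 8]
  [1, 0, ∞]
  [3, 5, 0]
Closure =
  [0, 13, 8]
  [1, 0, 9]
  [3, 5, 0]

This is the Floyd-Warshall all-pairs shortest-path computation. For each intermediate vertex k = 0, 1, …, 2, update dist[i][j] ← min(dist[i][j], dist[i][k] + dist[k][j]). The final matrix gives, for each (i, j), the minimum total weight of any directed path from i to j (possibly empty when i = j).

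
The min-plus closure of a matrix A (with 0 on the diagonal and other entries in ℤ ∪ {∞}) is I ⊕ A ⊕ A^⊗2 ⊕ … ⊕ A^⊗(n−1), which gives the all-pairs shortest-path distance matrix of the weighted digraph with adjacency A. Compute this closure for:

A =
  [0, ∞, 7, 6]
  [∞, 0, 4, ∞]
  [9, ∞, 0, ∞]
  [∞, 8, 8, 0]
Closure =
  [0, 14, 7, 6]
  [13, 0, 4, 19]
  [9, 23, 0, 15]
  [17, 8, 8, 0]

This is the Floyd-Warshall all-pairs shortest-path computation. For each intermediate vertex k = 0, 1, …, 3, update dist[i][j] ← min(dist[i][j], dist[i][k] + dist[k][j]). The final matrix gives, for each (i, j), the minimum total weight of any directed path from i to j (possibly empty when i = j).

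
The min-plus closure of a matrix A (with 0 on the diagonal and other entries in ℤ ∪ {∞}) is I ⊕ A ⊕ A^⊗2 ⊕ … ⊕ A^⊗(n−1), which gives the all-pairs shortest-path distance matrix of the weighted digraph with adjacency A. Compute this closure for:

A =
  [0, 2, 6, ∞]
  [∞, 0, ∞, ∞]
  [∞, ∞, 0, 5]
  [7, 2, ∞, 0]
Closure =
  [0, 2, 6, 11]
  [∞, 0, ∞, ∞]
  [12, 7, 0, 5]
  [7, 2, 13, 0]

This is the Floyd-Warshall all-pairs shortest-path computation. For each intermediate vertex k = 0, 1, …, 3, update dist[i][j] ← min(dist[i][j], dist[i][k] + dist[k][j]). The final matrix gives, for each (i, j), the minimum total weight of any directed path from i to j (possibly empty when i = j).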